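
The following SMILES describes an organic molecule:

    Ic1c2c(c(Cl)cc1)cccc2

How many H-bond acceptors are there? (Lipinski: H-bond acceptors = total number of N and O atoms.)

N atoms: 0; O atoms: 0.
Lipinski HBA = 0 + 0 = 0.

0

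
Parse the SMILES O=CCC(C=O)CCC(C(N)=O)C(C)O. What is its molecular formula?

C10H17NO4

Walk through each heavy atom and fill implicit hydrogens from standard valence (C 4, N 3, O 2, S 2, halogen 1):
  atom 1: O, bond orders sum to 2 (valence 2) → 0 H
  atom 2: C, bond orders sum to 3 (valence 4) → 1 H
  atom 3: C, bond orders sum to 2 (valence 4) → 2 H
  atom 4: C, bond orders sum to 3 (valence 4) → 1 H
  atom 5: C, bond orders sum to 3 (valence 4) → 1 H
  atom 6: O, bond orders sum to 2 (valence 2) → 0 H
  atom 7: C, bond orders sum to 2 (valence 4) → 2 H
  atom 8: C, bond orders sum to 2 (valence 4) → 2 H
  atom 9: C, bond orders sum to 3 (valence 4) → 1 H
  atom 10: C, bond orders sum to 4 (valence 4) → 0 H
  atom 11: N, bond orders sum to 1 (valence 3) → 2 H
  atom 12: O, bond orders sum to 2 (valence 2) → 0 H
  atom 13: C, bond orders sum to 3 (valence 4) → 1 H
  atom 14: C, bond orders sum to 1 (valence 4) → 3 H
  atom 15: O, bond orders sum to 1 (valence 2) → 1 H
Totals → C:10, H:17, N:1, O:4.
In Hill order: C10H17NO4.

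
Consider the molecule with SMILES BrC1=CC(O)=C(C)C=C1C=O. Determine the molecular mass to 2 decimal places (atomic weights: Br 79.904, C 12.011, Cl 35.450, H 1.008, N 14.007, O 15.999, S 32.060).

215.05 g/mol

First, the molecular formula is C8H7BrO2 (counting implicit H from valence).
  Br: 1 × 79.904 = 79.904
  C: 8 × 12.011 = 96.088
  H: 7 × 1.008 = 7.056
  O: 2 × 15.999 = 31.998
Sum: 1×79.904 + 8×12.011 + 7×1.008 + 2×15.999 = 215.046 → 215.05 g/mol.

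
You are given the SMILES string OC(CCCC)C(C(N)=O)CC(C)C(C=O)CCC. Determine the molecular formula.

C15H29NO3

Walk through each heavy atom and fill implicit hydrogens from standard valence (C 4, N 3, O 2, S 2, halogen 1):
  atom 1: O, bond orders sum to 1 (valence 2) → 1 H
  atom 2: C, bond orders sum to 3 (valence 4) → 1 H
  atom 3: C, bond orders sum to 2 (valence 4) → 2 H
  atom 4: C, bond orders sum to 2 (valence 4) → 2 H
  atom 5: C, bond orders sum to 2 (valence 4) → 2 H
  atom 6: C, bond orders sum to 1 (valence 4) → 3 H
  atom 7: C, bond orders sum to 3 (valence 4) → 1 H
  atom 8: C, bond orders sum to 4 (valence 4) → 0 H
  atom 9: N, bond orders sum to 1 (valence 3) → 2 H
  atom 10: O, bond orders sum to 2 (valence 2) → 0 H
  atom 11: C, bond orders sum to 2 (valence 4) → 2 H
  atom 12: C, bond orders sum to 3 (valence 4) → 1 H
  atom 13: C, bond orders sum to 1 (valence 4) → 3 H
  atom 14: C, bond orders sum to 3 (valence 4) → 1 H
  atom 15: C, bond orders sum to 3 (valence 4) → 1 H
  atom 16: O, bond orders sum to 2 (valence 2) → 0 H
  atom 17: C, bond orders sum to 2 (valence 4) → 2 H
  atom 18: C, bond orders sum to 2 (valence 4) → 2 H
  atom 19: C, bond orders sum to 1 (valence 4) → 3 H
Totals → C:15, H:29, N:1, O:3.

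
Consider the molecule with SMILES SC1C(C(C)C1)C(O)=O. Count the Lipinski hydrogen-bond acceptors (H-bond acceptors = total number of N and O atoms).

N atoms: 0; O atoms: 2.
Lipinski HBA = 0 + 2 = 2.

2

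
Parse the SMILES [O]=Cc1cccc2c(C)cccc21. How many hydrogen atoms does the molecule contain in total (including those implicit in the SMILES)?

Walk through each heavy atom and fill implicit hydrogens from standard valence (C 4, N 3, O 2, S 2, halogen 1); for lowercase aromatic atoms, an aromatic c carries 1 H when it has two neighbours and 0 H with three, and aromatic n carries 0 H:
  atom 1: O with explicit H count 0
  atom 2: C, bond orders sum to 3 (valence 4) → 1 H
  atom 3: aromatic c, 3 neighbours → 0 H
  atom 4: aromatic c, 2 neighbours → 1 H
  atom 5: aromatic c, 2 neighbours → 1 H
  atom 6: aromatic c, 2 neighbours → 1 H
  atom 7: aromatic c, 3 neighbours → 0 H
  atom 8: aromatic c, 3 neighbours → 0 H
  atom 9: C, bond orders sum to 1 (valence 4) → 3 H
  atom 10: aromatic c, 2 neighbours → 1 H
  atom 11: aromatic c, 2 neighbours → 1 H
  atom 12: aromatic c, 2 neighbours → 1 H
  atom 13: aromatic c, 3 neighbours → 0 H
Total hydrogens: 10.

10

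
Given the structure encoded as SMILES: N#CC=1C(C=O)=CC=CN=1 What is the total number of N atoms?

2

Scan the SMILES for N atoms (remember two-letter symbols like Cl and Br are single atoms).
Nitrogen count: 2.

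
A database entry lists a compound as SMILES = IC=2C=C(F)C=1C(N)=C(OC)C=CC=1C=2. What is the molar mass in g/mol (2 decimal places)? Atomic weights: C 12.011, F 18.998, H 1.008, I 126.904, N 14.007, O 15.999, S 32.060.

317.10 g/mol

First, the molecular formula is C11H9FINO (counting implicit H from valence).
  C: 11 × 12.011 = 132.121
  F: 1 × 18.998 = 18.998
  H: 9 × 1.008 = 9.072
  I: 1 × 126.904 = 126.904
  N: 1 × 14.007 = 14.007
  O: 1 × 15.999 = 15.999
Sum: 11×12.011 + 1×18.998 + 9×1.008 + 1×126.904 + 1×14.007 + 1×15.999 = 317.101 → 317.10 g/mol.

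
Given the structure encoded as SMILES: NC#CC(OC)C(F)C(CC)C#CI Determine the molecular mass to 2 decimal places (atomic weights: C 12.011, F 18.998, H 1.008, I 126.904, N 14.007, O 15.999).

309.12 g/mol

First, the molecular formula is C10H13FINO (counting implicit H from valence).
  C: 10 × 12.011 = 120.110
  F: 1 × 18.998 = 18.998
  H: 13 × 1.008 = 13.104
  I: 1 × 126.904 = 126.904
  N: 1 × 14.007 = 14.007
  O: 1 × 15.999 = 15.999
Sum: 10×12.011 + 1×18.998 + 13×1.008 + 1×126.904 + 1×14.007 + 1×15.999 = 309.122 → 309.12 g/mol.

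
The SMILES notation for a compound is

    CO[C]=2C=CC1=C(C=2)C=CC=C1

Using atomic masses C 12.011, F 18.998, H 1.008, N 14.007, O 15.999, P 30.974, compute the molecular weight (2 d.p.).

158.20 g/mol

First, the molecular formula is C11H10O (counting implicit H from valence).
  C: 11 × 12.011 = 132.121
  H: 10 × 1.008 = 10.080
  O: 1 × 15.999 = 15.999
Sum: 11×12.011 + 10×1.008 + 1×15.999 = 158.200 → 158.20 g/mol.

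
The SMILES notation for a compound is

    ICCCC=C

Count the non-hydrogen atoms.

Every atom symbol written in the SMILES (organic subset) is one heavy atom; implicit H are not written.
Heavy atoms by element → C:5, I:1.
Total: 6.

6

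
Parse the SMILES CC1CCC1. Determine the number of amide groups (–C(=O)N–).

Scan the SMILES for the amide motif — none present.

0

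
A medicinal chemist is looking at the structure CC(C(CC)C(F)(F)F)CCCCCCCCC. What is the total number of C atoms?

Count every carbon token in the SMILES (each C, including those in ring-closure positions and inside branches).
Carbon count: 15.

15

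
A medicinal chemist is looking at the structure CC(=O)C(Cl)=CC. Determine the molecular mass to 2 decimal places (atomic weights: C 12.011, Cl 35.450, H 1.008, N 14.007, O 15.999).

118.56 g/mol

First, the molecular formula is C5H7ClO (counting implicit H from valence).
  C: 5 × 12.011 = 60.055
  Cl: 1 × 35.450 = 35.450
  H: 7 × 1.008 = 7.056
  O: 1 × 15.999 = 15.999
Sum: 5×12.011 + 1×35.450 + 7×1.008 + 1×15.999 = 118.560 → 118.56 g/mol.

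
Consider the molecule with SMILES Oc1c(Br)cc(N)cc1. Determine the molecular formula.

C6H6BrNO

Walk through each heavy atom and fill implicit hydrogens from standard valence (C 4, N 3, O 2, S 2, halogen 1); for lowercase aromatic atoms, an aromatic c carries 1 H when it has two neighbours and 0 H with three, and aromatic n carries 0 H:
  atom 1: O, bond orders sum to 1 (valence 2) → 1 H
  atom 2: aromatic c, 3 neighbours → 0 H
  atom 3: aromatic c, 3 neighbours → 0 H
  atom 4: Br (halogen, monovalent) → 0 H
  atom 5: aromatic c, 2 neighbours → 1 H
  atom 6: aromatic c, 3 neighbours → 0 H
  atom 7: N, bond orders sum to 1 (valence 3) → 2 H
  atom 8: aromatic c, 2 neighbours → 1 H
  atom 9: aromatic c, 2 neighbours → 1 H
Totals → C:6, H:6, Br:1, N:1, O:1.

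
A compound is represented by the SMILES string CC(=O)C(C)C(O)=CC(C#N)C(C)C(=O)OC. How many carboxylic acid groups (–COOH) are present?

0

Scan the SMILES for the carboxylic acid motif — none present.
Groups that are present: 1 alkene, 1 ester, 1 hydroxyl, 1 ketone, 1 nitrile.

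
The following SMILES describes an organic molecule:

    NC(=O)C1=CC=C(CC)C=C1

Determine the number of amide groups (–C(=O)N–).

1

The amide motif appears at heavy-atom position 2 in the SMILES.
Amide count: 1.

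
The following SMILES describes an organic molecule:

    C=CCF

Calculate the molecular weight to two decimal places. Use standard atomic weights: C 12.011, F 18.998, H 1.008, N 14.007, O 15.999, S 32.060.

60.07 g/mol

First, the molecular formula is C3H5F (counting implicit H from valence).
  C: 3 × 12.011 = 36.033
  F: 1 × 18.998 = 18.998
  H: 5 × 1.008 = 5.040
Sum: 3×12.011 + 1×18.998 + 5×1.008 = 60.071 → 60.07 g/mol.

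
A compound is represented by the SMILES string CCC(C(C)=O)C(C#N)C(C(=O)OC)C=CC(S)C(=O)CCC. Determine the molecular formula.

Walk through each heavy atom and fill implicit hydrogens from standard valence (C 4, N 3, O 2, S 2, halogen 1):
  atom 1: C, bond orders sum to 1 (valence 4) → 3 H
  atom 2: C, bond orders sum to 2 (valence 4) → 2 H
  atom 3: C, bond orders sum to 3 (valence 4) → 1 H
  atom 4: C, bond orders sum to 4 (valence 4) → 0 H
  atom 5: C, bond orders sum to 1 (valence 4) → 3 H
  atom 6: O, bond orders sum to 2 (valence 2) → 0 H
  atom 7: C, bond orders sum to 3 (valence 4) → 1 H
  atom 8: C, bond orders sum to 4 (valence 4) → 0 H
  atom 9: N, bond orders sum to 3 (valence 3) → 0 H
  atom 10: C, bond orders sum to 3 (valence 4) → 1 H
  atom 11: C, bond orders sum to 4 (valence 4) → 0 H
  atom 12: O, bond orders sum to 2 (valence 2) → 0 H
  atom 13: O, bond orders sum to 2 (valence 2) → 0 H
  atom 14: C, bond orders sum to 1 (valence 4) → 3 H
  atom 15: C, bond orders sum to 3 (valence 4) → 1 H
  atom 16: C, bond orders sum to 3 (valence 4) → 1 H
  atom 17: C, bond orders sum to 3 (valence 4) → 1 H
  atom 18: S, bond orders sum to 1 (valence 2) → 1 H
  atom 19: C, bond orders sum to 4 (valence 4) → 0 H
  atom 20: O, bond orders sum to 2 (valence 2) → 0 H
  atom 21: C, bond orders sum to 2 (valence 4) → 2 H
  atom 22: C, bond orders sum to 2 (valence 4) → 2 H
  atom 23: C, bond orders sum to 1 (valence 4) → 3 H
Totals → C:17, H:25, N:1, O:4, S:1.
In Hill order: C17H25NO4S.

C17H25NO4S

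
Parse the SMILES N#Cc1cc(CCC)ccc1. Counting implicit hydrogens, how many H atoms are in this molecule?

11

Walk through each heavy atom and fill implicit hydrogens from standard valence (C 4, N 3, O 2, S 2, halogen 1); for lowercase aromatic atoms, an aromatic c carries 1 H when it has two neighbours and 0 H with three, and aromatic n carries 0 H:
  atom 1: N, bond orders sum to 3 (valence 3) → 0 H
  atom 2: C, bond orders sum to 4 (valence 4) → 0 H
  atom 3: aromatic c, 3 neighbours → 0 H
  atom 4: aromatic c, 2 neighbours → 1 H
  atom 5: aromatic c, 3 neighbours → 0 H
  atom 6: C, bond orders sum to 2 (valence 4) → 2 H
  atom 7: C, bond orders sum to 2 (valence 4) → 2 H
  atom 8: C, bond orders sum to 1 (valence 4) → 3 H
  atom 9: aromatic c, 2 neighbours → 1 H
  atom 10: aromatic c, 2 neighbours → 1 H
  atom 11: aromatic c, 2 neighbours → 1 H
Total hydrogens: 11.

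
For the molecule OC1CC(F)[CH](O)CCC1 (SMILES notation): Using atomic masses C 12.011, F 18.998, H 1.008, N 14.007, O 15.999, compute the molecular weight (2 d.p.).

148.18 g/mol

First, the molecular formula is C7H13FO2 (counting implicit H from valence).
  C: 7 × 12.011 = 84.077
  F: 1 × 18.998 = 18.998
  H: 13 × 1.008 = 13.104
  O: 2 × 15.999 = 31.998
Sum: 7×12.011 + 1×18.998 + 13×1.008 + 2×15.999 = 148.177 → 148.18 g/mol.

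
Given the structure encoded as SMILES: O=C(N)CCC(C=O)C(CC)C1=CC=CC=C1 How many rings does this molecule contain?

In SMILES, each pair of matching ring-closure digits denotes one ring-closing bond; the number of such bonds equals the number of independent rings.
Ring-closure bonds here: 1.

1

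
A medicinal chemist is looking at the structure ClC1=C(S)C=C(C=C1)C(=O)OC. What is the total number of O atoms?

2

Scan the SMILES for O atoms (remember two-letter symbols like Cl and Br are single atoms).
Oxygen count: 2.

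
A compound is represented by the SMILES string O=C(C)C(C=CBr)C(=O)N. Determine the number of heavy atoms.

10

Every atom symbol written in the SMILES (organic subset) is one heavy atom; implicit H are not written.
Heavy atoms by element → Br:1, C:6, N:1, O:2.
Total: 10.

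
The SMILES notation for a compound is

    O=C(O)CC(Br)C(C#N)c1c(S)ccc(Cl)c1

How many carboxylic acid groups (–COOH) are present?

The carboxylic acid motif appears at heavy-atom position 2 in the SMILES.
Other groups present: 1 nitrile, 1 thiol.
Carboxylic acid count: 1.

1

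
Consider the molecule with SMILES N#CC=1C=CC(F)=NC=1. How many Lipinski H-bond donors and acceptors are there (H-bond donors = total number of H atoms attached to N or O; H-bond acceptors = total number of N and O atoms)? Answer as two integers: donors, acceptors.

0, 2

Donors: find every N or O and count the H atoms it carries.
  atom 1 (N): bond orders sum to 3 → 0 H
  atom 8 (N): bond orders sum to 3 → 0 H
Lipinski HBD = 0.
Acceptors: N atoms = 2, O atoms = 0 → HBA = 2.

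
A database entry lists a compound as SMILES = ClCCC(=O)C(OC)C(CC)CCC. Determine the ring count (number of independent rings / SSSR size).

In SMILES, each pair of matching ring-closure digits denotes one ring-closing bond; the number of such bonds equals the number of independent rings.
Ring-closure bonds here: 0.

0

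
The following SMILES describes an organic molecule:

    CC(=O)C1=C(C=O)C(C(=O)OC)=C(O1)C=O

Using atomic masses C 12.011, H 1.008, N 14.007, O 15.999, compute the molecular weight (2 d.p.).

First, the molecular formula is C10H8O6 (counting implicit H from valence).
  C: 10 × 12.011 = 120.110
  H: 8 × 1.008 = 8.064
  O: 6 × 15.999 = 95.994
Sum: 10×12.011 + 8×1.008 + 6×15.999 = 224.168 → 224.17 g/mol.

224.17 g/mol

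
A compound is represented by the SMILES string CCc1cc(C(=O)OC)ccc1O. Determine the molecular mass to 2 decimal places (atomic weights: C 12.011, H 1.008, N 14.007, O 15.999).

180.20 g/mol

First, the molecular formula is C10H12O3 (counting implicit H from valence).
  C: 10 × 12.011 = 120.110
  H: 12 × 1.008 = 12.096
  O: 3 × 15.999 = 47.997
Sum: 10×12.011 + 12×1.008 + 3×15.999 = 180.203 → 180.20 g/mol.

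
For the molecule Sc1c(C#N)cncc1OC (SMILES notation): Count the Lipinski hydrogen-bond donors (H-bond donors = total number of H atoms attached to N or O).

0

Donors: find every N or O and count the H atoms it carries.
  atom 5 (N): bond orders sum to 3 → 0 H
  atom 7 (N): bond orders sum to 3 → 0 H
  atom 10 (O): bond orders sum to 2 → 0 H
Lipinski HBD = 0.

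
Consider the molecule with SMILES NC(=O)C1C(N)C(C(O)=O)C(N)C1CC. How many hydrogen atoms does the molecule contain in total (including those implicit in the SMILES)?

17

Walk through each heavy atom and fill implicit hydrogens from standard valence (C 4, N 3, O 2, S 2, halogen 1):
  atom 1: N, bond orders sum to 1 (valence 3) → 2 H
  atom 2: C, bond orders sum to 4 (valence 4) → 0 H
  atom 3: O, bond orders sum to 2 (valence 2) → 0 H
  atom 4: C, bond orders sum to 3 (valence 4) → 1 H
  atom 5: C, bond orders sum to 3 (valence 4) → 1 H
  atom 6: N, bond orders sum to 1 (valence 3) → 2 H
  atom 7: C, bond orders sum to 3 (valence 4) → 1 H
  atom 8: C, bond orders sum to 4 (valence 4) → 0 H
  atom 9: O, bond orders sum to 1 (valence 2) → 1 H
  atom 10: O, bond orders sum to 2 (valence 2) → 0 H
  atom 11: C, bond orders sum to 3 (valence 4) → 1 H
  atom 12: N, bond orders sum to 1 (valence 3) → 2 H
  atom 13: C, bond orders sum to 3 (valence 4) → 1 H
  atom 14: C, bond orders sum to 2 (valence 4) → 2 H
  atom 15: C, bond orders sum to 1 (valence 4) → 3 H
Total hydrogens: 17.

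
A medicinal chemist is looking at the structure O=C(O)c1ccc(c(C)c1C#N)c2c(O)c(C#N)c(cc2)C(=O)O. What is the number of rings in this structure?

2

In SMILES, each pair of matching ring-closure digits denotes one ring-closing bond; the number of such bonds equals the number of independent rings.
Ring-closure bonds here: 2.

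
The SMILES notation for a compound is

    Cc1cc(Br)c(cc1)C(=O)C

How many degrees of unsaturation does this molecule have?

5

Molecular formula: C9H9BrO.
DoU = (2C + 2 + N − H − X) / 2, where X is the halogen count and O/S are ignored.
    = (2·9 + 2 + 0 − 9 − 1) / 2 = 10 / 2 = 5.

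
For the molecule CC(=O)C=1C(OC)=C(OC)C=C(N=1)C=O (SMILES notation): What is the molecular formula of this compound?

C10H11NO4

Walk through each heavy atom and fill implicit hydrogens from standard valence (C 4, N 3, O 2, S 2, halogen 1):
  atom 1: C, bond orders sum to 1 (valence 4) → 3 H
  atom 2: C, bond orders sum to 4 (valence 4) → 0 H
  atom 3: O, bond orders sum to 2 (valence 2) → 0 H
  atom 4: C, bond orders sum to 4 (valence 4) → 0 H
  atom 5: C, bond orders sum to 4 (valence 4) → 0 H
  atom 6: O, bond orders sum to 2 (valence 2) → 0 H
  atom 7: C, bond orders sum to 1 (valence 4) → 3 H
  atom 8: C, bond orders sum to 4 (valence 4) → 0 H
  atom 9: O, bond orders sum to 2 (valence 2) → 0 H
  atom 10: C, bond orders sum to 1 (valence 4) → 3 H
  atom 11: C, bond orders sum to 3 (valence 4) → 1 H
  atom 12: C, bond orders sum to 4 (valence 4) → 0 H
  atom 13: N, bond orders sum to 3 (valence 3) → 0 H
  atom 14: C, bond orders sum to 3 (valence 4) → 1 H
  atom 15: O, bond orders sum to 2 (valence 2) → 0 H
Totals → C:10, H:11, N:1, O:4.
In Hill order: C10H11NO4.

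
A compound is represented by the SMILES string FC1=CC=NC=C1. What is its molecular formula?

C5H4FN

Walk through each heavy atom and fill implicit hydrogens from standard valence (C 4, N 3, O 2, S 2, halogen 1):
  atom 1: F (halogen, monovalent) → 0 H
  atom 2: C, bond orders sum to 4 (valence 4) → 0 H
  atom 3: C, bond orders sum to 3 (valence 4) → 1 H
  atom 4: C, bond orders sum to 3 (valence 4) → 1 H
  atom 5: N, bond orders sum to 3 (valence 3) → 0 H
  atom 6: C, bond orders sum to 3 (valence 4) → 1 H
  atom 7: C, bond orders sum to 3 (valence 4) → 1 H
Totals → C:5, H:4, F:1, N:1.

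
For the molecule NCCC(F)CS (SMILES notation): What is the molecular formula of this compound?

Walk through each heavy atom and fill implicit hydrogens from standard valence (C 4, N 3, O 2, S 2, halogen 1):
  atom 1: N, bond orders sum to 1 (valence 3) → 2 H
  atom 2: C, bond orders sum to 2 (valence 4) → 2 H
  atom 3: C, bond orders sum to 2 (valence 4) → 2 H
  atom 4: C, bond orders sum to 3 (valence 4) → 1 H
  atom 5: F (halogen, monovalent) → 0 H
  atom 6: C, bond orders sum to 2 (valence 4) → 2 H
  atom 7: S, bond orders sum to 1 (valence 2) → 1 H
Totals → C:4, H:10, F:1, N:1, S:1.

C4H10FNS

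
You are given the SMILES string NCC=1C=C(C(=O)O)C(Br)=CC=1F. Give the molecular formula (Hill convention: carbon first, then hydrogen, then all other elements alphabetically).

C8H7BrFNO2

Walk through each heavy atom and fill implicit hydrogens from standard valence (C 4, N 3, O 2, S 2, halogen 1):
  atom 1: N, bond orders sum to 1 (valence 3) → 2 H
  atom 2: C, bond orders sum to 2 (valence 4) → 2 H
  atom 3: C, bond orders sum to 4 (valence 4) → 0 H
  atom 4: C, bond orders sum to 3 (valence 4) → 1 H
  atom 5: C, bond orders sum to 4 (valence 4) → 0 H
  atom 6: C, bond orders sum to 4 (valence 4) → 0 H
  atom 7: O, bond orders sum to 2 (valence 2) → 0 H
  atom 8: O, bond orders sum to 1 (valence 2) → 1 H
  atom 9: C, bond orders sum to 4 (valence 4) → 0 H
  atom 10: Br (halogen, monovalent) → 0 H
  atom 11: C, bond orders sum to 3 (valence 4) → 1 H
  atom 12: C, bond orders sum to 4 (valence 4) → 0 H
  atom 13: F (halogen, monovalent) → 0 H
Totals → C:8, H:7, Br:1, F:1, N:1, O:2.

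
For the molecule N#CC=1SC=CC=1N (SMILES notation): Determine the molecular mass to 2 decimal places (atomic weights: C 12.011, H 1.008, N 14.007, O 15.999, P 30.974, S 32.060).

124.16 g/mol

First, the molecular formula is C5H4N2S (counting implicit H from valence).
  C: 5 × 12.011 = 60.055
  H: 4 × 1.008 = 4.032
  N: 2 × 14.007 = 28.014
  S: 1 × 32.060 = 32.060
Sum: 5×12.011 + 4×1.008 + 2×14.007 + 1×32.060 = 124.161 → 124.16 g/mol.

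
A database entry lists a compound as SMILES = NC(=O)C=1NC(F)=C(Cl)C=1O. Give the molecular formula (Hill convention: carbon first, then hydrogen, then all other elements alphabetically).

Walk through each heavy atom and fill implicit hydrogens from standard valence (C 4, N 3, O 2, S 2, halogen 1):
  atom 1: N, bond orders sum to 1 (valence 3) → 2 H
  atom 2: C, bond orders sum to 4 (valence 4) → 0 H
  atom 3: O, bond orders sum to 2 (valence 2) → 0 H
  atom 4: C, bond orders sum to 4 (valence 4) → 0 H
  atom 5: N, bond orders sum to 2 (valence 3) → 1 H
  atom 6: C, bond orders sum to 4 (valence 4) → 0 H
  atom 7: F (halogen, monovalent) → 0 H
  atom 8: C, bond orders sum to 4 (valence 4) → 0 H
  atom 9: Cl (halogen, monovalent) → 0 H
  atom 10: C, bond orders sum to 4 (valence 4) → 0 H
  atom 11: O, bond orders sum to 1 (valence 2) → 1 H
Totals → C:5, H:4, Cl:1, F:1, N:2, O:2.
In Hill order: C5H4ClFN2O2.

C5H4ClFN2O2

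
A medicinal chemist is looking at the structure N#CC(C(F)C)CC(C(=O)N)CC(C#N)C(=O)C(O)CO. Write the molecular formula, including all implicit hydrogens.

C13H18FN3O4

Walk through each heavy atom and fill implicit hydrogens from standard valence (C 4, N 3, O 2, S 2, halogen 1):
  atom 1: N, bond orders sum to 3 (valence 3) → 0 H
  atom 2: C, bond orders sum to 4 (valence 4) → 0 H
  atom 3: C, bond orders sum to 3 (valence 4) → 1 H
  atom 4: C, bond orders sum to 3 (valence 4) → 1 H
  atom 5: F (halogen, monovalent) → 0 H
  atom 6: C, bond orders sum to 1 (valence 4) → 3 H
  atom 7: C, bond orders sum to 2 (valence 4) → 2 H
  atom 8: C, bond orders sum to 3 (valence 4) → 1 H
  atom 9: C, bond orders sum to 4 (valence 4) → 0 H
  atom 10: O, bond orders sum to 2 (valence 2) → 0 H
  atom 11: N, bond orders sum to 1 (valence 3) → 2 H
  atom 12: C, bond orders sum to 2 (valence 4) → 2 H
  atom 13: C, bond orders sum to 3 (valence 4) → 1 H
  atom 14: C, bond orders sum to 4 (valence 4) → 0 H
  atom 15: N, bond orders sum to 3 (valence 3) → 0 H
  atom 16: C, bond orders sum to 4 (valence 4) → 0 H
  atom 17: O, bond orders sum to 2 (valence 2) → 0 H
  atom 18: C, bond orders sum to 3 (valence 4) → 1 H
  atom 19: O, bond orders sum to 1 (valence 2) → 1 H
  atom 20: C, bond orders sum to 2 (valence 4) → 2 H
  atom 21: O, bond orders sum to 1 (valence 2) → 1 H
Totals → C:13, H:18, F:1, N:3, O:4.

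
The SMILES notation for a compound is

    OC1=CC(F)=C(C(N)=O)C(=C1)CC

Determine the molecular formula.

Walk through each heavy atom and fill implicit hydrogens from standard valence (C 4, N 3, O 2, S 2, halogen 1):
  atom 1: O, bond orders sum to 1 (valence 2) → 1 H
  atom 2: C, bond orders sum to 4 (valence 4) → 0 H
  atom 3: C, bond orders sum to 3 (valence 4) → 1 H
  atom 4: C, bond orders sum to 4 (valence 4) → 0 H
  atom 5: F (halogen, monovalent) → 0 H
  atom 6: C, bond orders sum to 4 (valence 4) → 0 H
  atom 7: C, bond orders sum to 4 (valence 4) → 0 H
  atom 8: N, bond orders sum to 1 (valence 3) → 2 H
  atom 9: O, bond orders sum to 2 (valence 2) → 0 H
  atom 10: C, bond orders sum to 4 (valence 4) → 0 H
  atom 11: C, bond orders sum to 3 (valence 4) → 1 H
  atom 12: C, bond orders sum to 2 (valence 4) → 2 H
  atom 13: C, bond orders sum to 1 (valence 4) → 3 H
Totals → C:9, H:10, F:1, N:1, O:2.

C9H10FNO2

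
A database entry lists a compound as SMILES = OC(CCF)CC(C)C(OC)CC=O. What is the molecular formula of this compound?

Walk through each heavy atom and fill implicit hydrogens from standard valence (C 4, N 3, O 2, S 2, halogen 1):
  atom 1: O, bond orders sum to 1 (valence 2) → 1 H
  atom 2: C, bond orders sum to 3 (valence 4) → 1 H
  atom 3: C, bond orders sum to 2 (valence 4) → 2 H
  atom 4: C, bond orders sum to 2 (valence 4) → 2 H
  atom 5: F (halogen, monovalent) → 0 H
  atom 6: C, bond orders sum to 2 (valence 4) → 2 H
  atom 7: C, bond orders sum to 3 (valence 4) → 1 H
  atom 8: C, bond orders sum to 1 (valence 4) → 3 H
  atom 9: C, bond orders sum to 3 (valence 4) → 1 H
  atom 10: O, bond orders sum to 2 (valence 2) → 0 H
  atom 11: C, bond orders sum to 1 (valence 4) → 3 H
  atom 12: C, bond orders sum to 2 (valence 4) → 2 H
  atom 13: C, bond orders sum to 3 (valence 4) → 1 H
  atom 14: O, bond orders sum to 2 (valence 2) → 0 H
Totals → C:10, H:19, F:1, O:3.
In Hill order: C10H19FO3.

C10H19FO3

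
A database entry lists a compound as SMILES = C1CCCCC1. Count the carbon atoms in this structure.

Count every carbon token in the SMILES (each C, including those in ring-closure positions and inside branches).
Carbon count: 6.

6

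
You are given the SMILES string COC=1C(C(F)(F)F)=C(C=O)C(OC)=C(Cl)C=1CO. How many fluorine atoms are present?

Scan the SMILES for F atoms (remember two-letter symbols like Cl and Br are single atoms).
Fluorine count: 3.

3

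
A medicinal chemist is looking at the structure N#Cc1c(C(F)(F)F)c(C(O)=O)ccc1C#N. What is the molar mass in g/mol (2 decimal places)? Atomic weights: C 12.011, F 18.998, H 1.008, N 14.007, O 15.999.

First, the molecular formula is C10H3F3N2O2 (counting implicit H from valence).
  C: 10 × 12.011 = 120.110
  F: 3 × 18.998 = 56.994
  H: 3 × 1.008 = 3.024
  N: 2 × 14.007 = 28.014
  O: 2 × 15.999 = 31.998
Sum: 10×12.011 + 3×18.998 + 3×1.008 + 2×14.007 + 2×15.999 = 240.140 → 240.14 g/mol.

240.14 g/mol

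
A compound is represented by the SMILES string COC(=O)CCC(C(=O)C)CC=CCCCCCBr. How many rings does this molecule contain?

In SMILES, each pair of matching ring-closure digits denotes one ring-closing bond; the number of such bonds equals the number of independent rings.
Ring-closure bonds here: 0.

0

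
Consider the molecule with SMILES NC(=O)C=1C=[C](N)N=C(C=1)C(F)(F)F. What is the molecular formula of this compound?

Walk through each heavy atom and fill implicit hydrogens from standard valence (C 4, N 3, O 2, S 2, halogen 1):
  atom 1: N, bond orders sum to 1 (valence 3) → 2 H
  atom 2: C, bond orders sum to 4 (valence 4) → 0 H
  atom 3: O, bond orders sum to 2 (valence 2) → 0 H
  atom 4: C, bond orders sum to 4 (valence 4) → 0 H
  atom 5: C, bond orders sum to 3 (valence 4) → 1 H
  atom 6: C with explicit H count 0
  atom 7: N, bond orders sum to 1 (valence 3) → 2 H
  atom 8: N, bond orders sum to 3 (valence 3) → 0 H
  atom 9: C, bond orders sum to 4 (valence 4) → 0 H
  atom 10: C, bond orders sum to 3 (valence 4) → 1 H
  atom 11: C, bond orders sum to 4 (valence 4) → 0 H
  atom 12: F (halogen, monovalent) → 0 H
  atom 13: F (halogen, monovalent) → 0 H
  atom 14: F (halogen, monovalent) → 0 H
Totals → C:7, H:6, F:3, N:3, O:1.

C7H6F3N3O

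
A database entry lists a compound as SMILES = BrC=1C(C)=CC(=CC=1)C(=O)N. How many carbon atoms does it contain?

Count every carbon token in the SMILES (each C, including those in ring-closure positions and inside branches).
Carbon count: 8.

8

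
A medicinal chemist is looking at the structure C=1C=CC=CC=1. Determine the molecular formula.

C6H6

Walk through each heavy atom and fill implicit hydrogens from standard valence (C 4, N 3, O 2, S 2, halogen 1):
  atom 1: C, bond orders sum to 3 (valence 4) → 1 H
  atom 2: C, bond orders sum to 3 (valence 4) → 1 H
  atom 3: C, bond orders sum to 3 (valence 4) → 1 H
  atom 4: C, bond orders sum to 3 (valence 4) → 1 H
  atom 5: C, bond orders sum to 3 (valence 4) → 1 H
  atom 6: C, bond orders sum to 3 (valence 4) → 1 H
Totals → C:6, H:6.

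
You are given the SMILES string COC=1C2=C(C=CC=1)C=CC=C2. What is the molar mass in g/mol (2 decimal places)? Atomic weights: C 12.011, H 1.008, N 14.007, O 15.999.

First, the molecular formula is C11H10O (counting implicit H from valence).
  C: 11 × 12.011 = 132.121
  H: 10 × 1.008 = 10.080
  O: 1 × 15.999 = 15.999
Sum: 11×12.011 + 10×1.008 + 1×15.999 = 158.200 → 158.20 g/mol.

158.20 g/mol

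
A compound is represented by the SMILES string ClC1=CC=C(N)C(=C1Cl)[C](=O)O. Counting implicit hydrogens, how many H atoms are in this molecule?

Walk through each heavy atom and fill implicit hydrogens from standard valence (C 4, N 3, O 2, S 2, halogen 1):
  atom 1: Cl (halogen, monovalent) → 0 H
  atom 2: C, bond orders sum to 4 (valence 4) → 0 H
  atom 3: C, bond orders sum to 3 (valence 4) → 1 H
  atom 4: C, bond orders sum to 3 (valence 4) → 1 H
  atom 5: C, bond orders sum to 4 (valence 4) → 0 H
  atom 6: N, bond orders sum to 1 (valence 3) → 2 H
  atom 7: C, bond orders sum to 4 (valence 4) → 0 H
  atom 8: C, bond orders sum to 4 (valence 4) → 0 H
  atom 9: Cl (halogen, monovalent) → 0 H
  atom 10: C with explicit H count 0
  atom 11: O, bond orders sum to 2 (valence 2) → 0 H
  atom 12: O, bond orders sum to 1 (valence 2) → 1 H
Total hydrogens: 5.

5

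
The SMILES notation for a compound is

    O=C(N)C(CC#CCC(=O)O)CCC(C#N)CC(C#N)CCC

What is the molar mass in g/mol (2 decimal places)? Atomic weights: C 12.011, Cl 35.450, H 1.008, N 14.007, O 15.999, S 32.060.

First, the molecular formula is C17H23N3O3 (counting implicit H from valence).
  C: 17 × 12.011 = 204.187
  H: 23 × 1.008 = 23.184
  N: 3 × 14.007 = 42.021
  O: 3 × 15.999 = 47.997
Sum: 17×12.011 + 23×1.008 + 3×14.007 + 3×15.999 = 317.389 → 317.39 g/mol.

317.39 g/mol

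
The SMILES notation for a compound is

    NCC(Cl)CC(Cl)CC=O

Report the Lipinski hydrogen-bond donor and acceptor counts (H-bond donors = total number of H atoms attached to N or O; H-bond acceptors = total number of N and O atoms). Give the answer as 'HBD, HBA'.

Donors: find every N or O and count the H atoms it carries.
  atom 1 (N): bond orders sum to 1 → 2 H
  atom 10 (O): bond orders sum to 2 → 0 H
Lipinski HBD = 2.
Acceptors: N atoms = 1, O atoms = 1 → HBA = 2.

2, 2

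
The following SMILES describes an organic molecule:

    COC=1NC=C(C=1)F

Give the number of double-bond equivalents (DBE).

3

Molecular formula: C5H6FNO.
DoU = (2C + 2 + N − H − X) / 2, where X is the halogen count and O/S are ignored.
    = (2·5 + 2 + 1 − 6 − 1) / 2 = 6 / 2 = 3.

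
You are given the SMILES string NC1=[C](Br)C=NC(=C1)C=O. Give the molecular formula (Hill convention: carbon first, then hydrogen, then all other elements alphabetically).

Walk through each heavy atom and fill implicit hydrogens from standard valence (C 4, N 3, O 2, S 2, halogen 1):
  atom 1: N, bond orders sum to 1 (valence 3) → 2 H
  atom 2: C, bond orders sum to 4 (valence 4) → 0 H
  atom 3: C with explicit H count 0
  atom 4: Br (halogen, monovalent) → 0 H
  atom 5: C, bond orders sum to 3 (valence 4) → 1 H
  atom 6: N, bond orders sum to 3 (valence 3) → 0 H
  atom 7: C, bond orders sum to 4 (valence 4) → 0 H
  atom 8: C, bond orders sum to 3 (valence 4) → 1 H
  atom 9: C, bond orders sum to 3 (valence 4) → 1 H
  atom 10: O, bond orders sum to 2 (valence 2) → 0 H
Totals → C:6, H:5, Br:1, N:2, O:1.
In Hill order: C6H5BrN2O.

C6H5BrN2O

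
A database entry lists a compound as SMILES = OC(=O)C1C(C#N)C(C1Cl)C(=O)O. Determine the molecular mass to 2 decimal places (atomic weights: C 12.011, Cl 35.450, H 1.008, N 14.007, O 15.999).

203.58 g/mol

First, the molecular formula is C7H6ClNO4 (counting implicit H from valence).
  C: 7 × 12.011 = 84.077
  Cl: 1 × 35.450 = 35.450
  H: 6 × 1.008 = 6.048
  N: 1 × 14.007 = 14.007
  O: 4 × 15.999 = 63.996
Sum: 7×12.011 + 1×35.450 + 6×1.008 + 1×14.007 + 4×15.999 = 203.578 → 203.58 g/mol.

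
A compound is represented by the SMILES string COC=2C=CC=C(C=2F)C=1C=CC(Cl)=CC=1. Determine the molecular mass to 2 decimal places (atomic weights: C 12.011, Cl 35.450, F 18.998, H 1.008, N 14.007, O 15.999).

First, the molecular formula is C13H10ClFO (counting implicit H from valence).
  C: 13 × 12.011 = 156.143
  Cl: 1 × 35.450 = 35.450
  F: 1 × 18.998 = 18.998
  H: 10 × 1.008 = 10.080
  O: 1 × 15.999 = 15.999
Sum: 13×12.011 + 1×35.450 + 1×18.998 + 10×1.008 + 1×15.999 = 236.670 → 236.67 g/mol.

236.67 g/mol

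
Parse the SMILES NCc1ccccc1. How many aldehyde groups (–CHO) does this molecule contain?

Scan the SMILES for the aldehyde motif — none present.
Groups that are present: 1 primary amine.

0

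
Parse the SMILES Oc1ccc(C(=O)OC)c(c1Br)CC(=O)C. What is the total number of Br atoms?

1

Scan the SMILES for Br atoms (remember two-letter symbols like Cl and Br are single atoms).
Bromine count: 1.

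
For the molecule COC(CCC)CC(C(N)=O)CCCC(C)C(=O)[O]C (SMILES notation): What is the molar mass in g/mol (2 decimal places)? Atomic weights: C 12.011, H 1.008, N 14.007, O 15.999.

First, the molecular formula is C15H29NO4 (counting implicit H from valence).
  C: 15 × 12.011 = 180.165
  H: 29 × 1.008 = 29.232
  N: 1 × 14.007 = 14.007
  O: 4 × 15.999 = 63.996
Sum: 15×12.011 + 29×1.008 + 1×14.007 + 4×15.999 = 287.400 → 287.40 g/mol.

287.40 g/mol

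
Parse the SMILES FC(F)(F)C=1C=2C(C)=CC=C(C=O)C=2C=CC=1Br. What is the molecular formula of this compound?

Walk through each heavy atom and fill implicit hydrogens from standard valence (C 4, N 3, O 2, S 2, halogen 1):
  atom 1: F (halogen, monovalent) → 0 H
  atom 2: C, bond orders sum to 4 (valence 4) → 0 H
  atom 3: F (halogen, monovalent) → 0 H
  atom 4: F (halogen, monovalent) → 0 H
  atom 5: C, bond orders sum to 4 (valence 4) → 0 H
  atom 6: C, bond orders sum to 4 (valence 4) → 0 H
  atom 7: C, bond orders sum to 4 (valence 4) → 0 H
  atom 8: C, bond orders sum to 1 (valence 4) → 3 H
  atom 9: C, bond orders sum to 3 (valence 4) → 1 H
  atom 10: C, bond orders sum to 3 (valence 4) → 1 H
  atom 11: C, bond orders sum to 4 (valence 4) → 0 H
  atom 12: C, bond orders sum to 3 (valence 4) → 1 H
  atom 13: O, bond orders sum to 2 (valence 2) → 0 H
  atom 14: C, bond orders sum to 4 (valence 4) → 0 H
  atom 15: C, bond orders sum to 3 (valence 4) → 1 H
  atom 16: C, bond orders sum to 3 (valence 4) → 1 H
  atom 17: C, bond orders sum to 4 (valence 4) → 0 H
  atom 18: Br (halogen, monovalent) → 0 H
Totals → C:13, H:8, Br:1, F:3, O:1.

C13H8BrF3O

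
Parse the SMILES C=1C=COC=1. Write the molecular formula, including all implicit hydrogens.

C4H4O

Walk through each heavy atom and fill implicit hydrogens from standard valence (C 4, N 3, O 2, S 2, halogen 1):
  atom 1: C, bond orders sum to 3 (valence 4) → 1 H
  atom 2: C, bond orders sum to 3 (valence 4) → 1 H
  atom 3: C, bond orders sum to 3 (valence 4) → 1 H
  atom 4: O, bond orders sum to 2 (valence 2) → 0 H
  atom 5: C, bond orders sum to 3 (valence 4) → 1 H
Totals → C:4, H:4, O:1.
In Hill order: C4H4O.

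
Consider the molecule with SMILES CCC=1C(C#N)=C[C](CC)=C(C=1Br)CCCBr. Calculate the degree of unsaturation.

6

Molecular formula: C14H17Br2N.
DoU = (2C + 2 + N − H − X) / 2, where X is the halogen count and O/S are ignored.
    = (2·14 + 2 + 1 − 17 − 2) / 2 = 12 / 2 = 6.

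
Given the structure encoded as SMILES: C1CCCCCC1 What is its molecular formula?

Walk through each heavy atom and fill implicit hydrogens from standard valence (C 4, N 3, O 2, S 2, halogen 1):
  atom 1: C, bond orders sum to 2 (valence 4) → 2 H
  atom 2: C, bond orders sum to 2 (valence 4) → 2 H
  atom 3: C, bond orders sum to 2 (valence 4) → 2 H
  atom 4: C, bond orders sum to 2 (valence 4) → 2 H
  atom 5: C, bond orders sum to 2 (valence 4) → 2 H
  atom 6: C, bond orders sum to 2 (valence 4) → 2 H
  atom 7: C, bond orders sum to 2 (valence 4) → 2 H
Totals → C:7, H:14.
In Hill order: C7H14.

C7H14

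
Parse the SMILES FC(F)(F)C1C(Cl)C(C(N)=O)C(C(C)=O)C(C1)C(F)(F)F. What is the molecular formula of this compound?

C11H12ClF6NO2

Walk through each heavy atom and fill implicit hydrogens from standard valence (C 4, N 3, O 2, S 2, halogen 1):
  atom 1: F (halogen, monovalent) → 0 H
  atom 2: C, bond orders sum to 4 (valence 4) → 0 H
  atom 3: F (halogen, monovalent) → 0 H
  atom 4: F (halogen, monovalent) → 0 H
  atom 5: C, bond orders sum to 3 (valence 4) → 1 H
  atom 6: C, bond orders sum to 3 (valence 4) → 1 H
  atom 7: Cl (halogen, monovalent) → 0 H
  atom 8: C, bond orders sum to 3 (valence 4) → 1 H
  atom 9: C, bond orders sum to 4 (valence 4) → 0 H
  atom 10: N, bond orders sum to 1 (valence 3) → 2 H
  atom 11: O, bond orders sum to 2 (valence 2) → 0 H
  atom 12: C, bond orders sum to 3 (valence 4) → 1 H
  atom 13: C, bond orders sum to 4 (valence 4) → 0 H
  atom 14: C, bond orders sum to 1 (valence 4) → 3 H
  atom 15: O, bond orders sum to 2 (valence 2) → 0 H
  atom 16: C, bond orders sum to 3 (valence 4) → 1 H
  atom 17: C, bond orders sum to 2 (valence 4) → 2 H
  atom 18: C, bond orders sum to 4 (valence 4) → 0 H
  atom 19: F (halogen, monovalent) → 0 H
  atom 20: F (halogen, monovalent) → 0 H
  atom 21: F (halogen, monovalent) → 0 H
Totals → C:11, H:12, Cl:1, F:6, N:1, O:2.
In Hill order: C11H12ClF6NO2.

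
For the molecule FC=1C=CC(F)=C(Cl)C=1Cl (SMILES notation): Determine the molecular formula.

Walk through each heavy atom and fill implicit hydrogens from standard valence (C 4, N 3, O 2, S 2, halogen 1):
  atom 1: F (halogen, monovalent) → 0 H
  atom 2: C, bond orders sum to 4 (valence 4) → 0 H
  atom 3: C, bond orders sum to 3 (valence 4) → 1 H
  atom 4: C, bond orders sum to 3 (valence 4) → 1 H
  atom 5: C, bond orders sum to 4 (valence 4) → 0 H
  atom 6: F (halogen, monovalent) → 0 H
  atom 7: C, bond orders sum to 4 (valence 4) → 0 H
  atom 8: Cl (halogen, monovalent) → 0 H
  atom 9: C, bond orders sum to 4 (valence 4) → 0 H
  atom 10: Cl (halogen, monovalent) → 0 H
Totals → C:6, H:2, Cl:2, F:2.

C6H2Cl2F2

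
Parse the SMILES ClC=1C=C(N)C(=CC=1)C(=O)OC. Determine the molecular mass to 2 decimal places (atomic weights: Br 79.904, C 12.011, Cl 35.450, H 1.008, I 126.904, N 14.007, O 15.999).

First, the molecular formula is C8H8ClNO2 (counting implicit H from valence).
  C: 8 × 12.011 = 96.088
  Cl: 1 × 35.450 = 35.450
  H: 8 × 1.008 = 8.064
  N: 1 × 14.007 = 14.007
  O: 2 × 15.999 = 31.998
Sum: 8×12.011 + 1×35.450 + 8×1.008 + 1×14.007 + 2×15.999 = 185.607 → 185.61 g/mol.

185.61 g/mol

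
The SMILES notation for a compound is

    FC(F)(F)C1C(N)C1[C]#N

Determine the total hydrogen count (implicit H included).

5

Walk through each heavy atom and fill implicit hydrogens from standard valence (C 4, N 3, O 2, S 2, halogen 1):
  atom 1: F (halogen, monovalent) → 0 H
  atom 2: C, bond orders sum to 4 (valence 4) → 0 H
  atom 3: F (halogen, monovalent) → 0 H
  atom 4: F (halogen, monovalent) → 0 H
  atom 5: C, bond orders sum to 3 (valence 4) → 1 H
  atom 6: C, bond orders sum to 3 (valence 4) → 1 H
  atom 7: N, bond orders sum to 1 (valence 3) → 2 H
  atom 8: C, bond orders sum to 3 (valence 4) → 1 H
  atom 9: C with explicit H count 0
  atom 10: N, bond orders sum to 3 (valence 3) → 0 H
Total hydrogens: 5.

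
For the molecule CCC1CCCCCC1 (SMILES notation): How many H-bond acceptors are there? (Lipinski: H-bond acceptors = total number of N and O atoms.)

0

N atoms: 0; O atoms: 0.
Lipinski HBA = 0 + 0 = 0.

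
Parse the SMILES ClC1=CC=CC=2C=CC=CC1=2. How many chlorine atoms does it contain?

Scan the SMILES for Cl atoms (remember two-letter symbols like Cl and Br are single atoms).
Chlorine count: 1.

1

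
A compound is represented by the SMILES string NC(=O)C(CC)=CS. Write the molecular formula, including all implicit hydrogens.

Walk through each heavy atom and fill implicit hydrogens from standard valence (C 4, N 3, O 2, S 2, halogen 1):
  atom 1: N, bond orders sum to 1 (valence 3) → 2 H
  atom 2: C, bond orders sum to 4 (valence 4) → 0 H
  atom 3: O, bond orders sum to 2 (valence 2) → 0 H
  atom 4: C, bond orders sum to 4 (valence 4) → 0 H
  atom 5: C, bond orders sum to 2 (valence 4) → 2 H
  atom 6: C, bond orders sum to 1 (valence 4) → 3 H
  atom 7: C, bond orders sum to 3 (valence 4) → 1 H
  atom 8: S, bond orders sum to 1 (valence 2) → 1 H
Totals → C:5, H:9, N:1, O:1, S:1.
In Hill order: C5H9NOS.

C5H9NOS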